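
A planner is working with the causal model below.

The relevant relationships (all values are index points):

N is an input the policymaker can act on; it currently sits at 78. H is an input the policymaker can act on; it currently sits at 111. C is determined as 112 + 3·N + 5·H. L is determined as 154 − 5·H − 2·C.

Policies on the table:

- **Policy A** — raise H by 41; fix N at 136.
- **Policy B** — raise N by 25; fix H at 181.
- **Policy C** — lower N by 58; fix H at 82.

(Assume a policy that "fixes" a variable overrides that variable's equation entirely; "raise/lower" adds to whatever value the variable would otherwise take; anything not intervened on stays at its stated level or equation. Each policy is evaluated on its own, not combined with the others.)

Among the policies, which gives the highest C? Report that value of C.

Policy A (H + 41, N := 136):
  N = 136
  H = 111 + 41 = 152
  C = 112 + 3·136 + 5·152 = 1280
Policy B (N + 25, H := 181):
  N = 78 + 25 = 103
  H = 181
  C = 112 + 3·103 + 5·181 = 1326
Policy C (N − 58, H := 82):
  N = 78 − 58 = 20
  H = 82
  C = 112 + 3·20 + 5·82 = 582
Comparing — Policy A: C=1280, Policy B: C=1326, Policy C: C=582. Highest is 1326 (Policy B).

1326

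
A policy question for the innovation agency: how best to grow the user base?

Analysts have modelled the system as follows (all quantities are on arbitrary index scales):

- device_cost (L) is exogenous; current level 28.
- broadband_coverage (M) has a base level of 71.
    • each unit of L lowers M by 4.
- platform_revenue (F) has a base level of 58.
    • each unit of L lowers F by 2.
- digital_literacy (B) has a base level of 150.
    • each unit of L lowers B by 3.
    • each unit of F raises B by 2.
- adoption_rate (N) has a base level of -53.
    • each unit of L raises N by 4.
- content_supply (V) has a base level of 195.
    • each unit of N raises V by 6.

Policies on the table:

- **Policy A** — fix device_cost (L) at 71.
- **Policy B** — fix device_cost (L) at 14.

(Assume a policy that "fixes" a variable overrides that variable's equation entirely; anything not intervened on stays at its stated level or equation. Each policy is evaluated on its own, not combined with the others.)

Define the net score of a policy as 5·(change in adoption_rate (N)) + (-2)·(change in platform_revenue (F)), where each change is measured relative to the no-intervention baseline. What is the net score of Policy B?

-336

Baseline:
  L = 28
  F = 58 − 2·28 = 2
  N = -53 + 4·28 = 59
Policy B (L := 14):
  L = 14
  F = 58 − 2·14 = 30
  N = -53 + 4·14 = 3
ΔN = 3 − 59 = -56; ΔF = 30 − 2 = 28
Score = 5·(-56) + (-2)·28 = -336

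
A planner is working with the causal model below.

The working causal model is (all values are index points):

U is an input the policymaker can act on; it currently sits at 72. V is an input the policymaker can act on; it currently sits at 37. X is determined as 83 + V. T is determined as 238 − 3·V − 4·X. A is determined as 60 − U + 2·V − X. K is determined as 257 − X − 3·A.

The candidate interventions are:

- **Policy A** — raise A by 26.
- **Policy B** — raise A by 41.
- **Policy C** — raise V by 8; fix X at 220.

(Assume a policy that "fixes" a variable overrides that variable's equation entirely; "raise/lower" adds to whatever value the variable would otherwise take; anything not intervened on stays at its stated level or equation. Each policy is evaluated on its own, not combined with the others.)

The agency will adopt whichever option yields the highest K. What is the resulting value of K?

463

Policy A (A + 26):
  U = 72
  V = 37
  X = 83 + 37 = 120
  A = 60 − 72 + 2·37 − 120 (+26 from intervention) = -32
  K = 257 − 120 − 3·(-32) = 233
Policy B (A + 41):
  U = 72
  V = 37
  X = 83 + 37 = 120
  A = 60 − 72 + 2·37 − 120 (+41 from intervention) = -17
  K = 257 − 120 − 3·(-17) = 188
Policy C (V + 8, X := 220):
  U = 72
  V = 37 + 8 = 45
  X = 220
  A = 60 − 72 + 2·45 − 220 = -142
  K = 257 − 220 − 3·(-142) = 463
Comparing — Policy A: K=233, Policy B: K=188, Policy C: K=463. Highest is 463 (Policy C).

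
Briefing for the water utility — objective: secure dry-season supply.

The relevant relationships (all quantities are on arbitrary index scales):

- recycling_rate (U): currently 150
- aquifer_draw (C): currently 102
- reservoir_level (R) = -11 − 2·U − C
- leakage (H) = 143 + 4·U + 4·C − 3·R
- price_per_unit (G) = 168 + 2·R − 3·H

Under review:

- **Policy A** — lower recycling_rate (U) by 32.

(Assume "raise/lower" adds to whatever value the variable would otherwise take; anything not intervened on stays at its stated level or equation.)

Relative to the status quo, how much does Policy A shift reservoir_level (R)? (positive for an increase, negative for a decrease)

Baseline:
  U = 150
  C = 102
  R = -11 − 2·150 − 102 = -413
Policy A (U − 32):
  U = 150 − 32 = 118
  C = 102
  R = -11 − 2·118 − 102 = -349
Change in R: -349 − (-413) = 64

64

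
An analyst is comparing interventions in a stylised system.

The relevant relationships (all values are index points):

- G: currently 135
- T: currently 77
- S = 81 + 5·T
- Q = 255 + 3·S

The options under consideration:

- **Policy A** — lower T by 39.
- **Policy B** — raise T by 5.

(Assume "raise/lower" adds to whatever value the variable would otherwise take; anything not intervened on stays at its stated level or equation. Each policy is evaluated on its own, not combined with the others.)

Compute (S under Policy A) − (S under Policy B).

Policy A (T − 39):
  T = 77 − 39 = 38
  S = 81 + 5·38 = 271
Policy B (T + 5):
  T = 77 + 5 = 82
  S = 81 + 5·82 = 491
S: 271 − 491 = -220

-220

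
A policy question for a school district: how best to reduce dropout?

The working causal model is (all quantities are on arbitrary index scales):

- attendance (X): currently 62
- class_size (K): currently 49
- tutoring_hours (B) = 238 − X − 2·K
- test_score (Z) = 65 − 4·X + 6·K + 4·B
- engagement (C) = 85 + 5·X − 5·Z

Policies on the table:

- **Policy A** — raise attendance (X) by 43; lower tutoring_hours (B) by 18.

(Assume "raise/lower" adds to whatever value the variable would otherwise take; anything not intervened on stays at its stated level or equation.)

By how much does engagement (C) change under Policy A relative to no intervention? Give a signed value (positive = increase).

2295

Baseline:
  X = 62
  K = 49
  B = 238 − 62 − 2·49 = 78
  Z = 65 − 4·62 + 6·49 + 4·78 = 423
  C = 85 + 5·62 − 5·423 = -1720
Policy A (X + 43, B − 18):
  X = 62 + 43 = 105
  K = 49
  B = 238 − 105 − 2·49 (−18 from intervention) = 17
  Z = 65 − 4·105 + 6·49 + 4·17 = 7
  C = 85 + 5·105 − 5·7 = 575
Change in C: 575 − (-1720) = 2295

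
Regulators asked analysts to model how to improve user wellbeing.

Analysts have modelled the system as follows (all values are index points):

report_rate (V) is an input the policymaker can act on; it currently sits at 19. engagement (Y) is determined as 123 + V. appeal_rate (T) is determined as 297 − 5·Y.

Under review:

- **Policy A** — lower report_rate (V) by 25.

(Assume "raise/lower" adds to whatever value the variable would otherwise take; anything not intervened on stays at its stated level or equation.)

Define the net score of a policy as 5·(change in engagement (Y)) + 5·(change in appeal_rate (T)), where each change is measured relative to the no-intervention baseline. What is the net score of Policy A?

500

Baseline:
  V = 19
  Y = 123 + 19 = 142
  T = 297 − 5·142 = -413
Policy A (V − 25):
  V = 19 − 25 = -6
  Y = 123 + (-6) = 117
  T = 297 − 5·117 = -288
ΔY = 117 − 142 = -25; ΔT = -288 − (-413) = 125
Score = 5·(-25) + 5·125 = 500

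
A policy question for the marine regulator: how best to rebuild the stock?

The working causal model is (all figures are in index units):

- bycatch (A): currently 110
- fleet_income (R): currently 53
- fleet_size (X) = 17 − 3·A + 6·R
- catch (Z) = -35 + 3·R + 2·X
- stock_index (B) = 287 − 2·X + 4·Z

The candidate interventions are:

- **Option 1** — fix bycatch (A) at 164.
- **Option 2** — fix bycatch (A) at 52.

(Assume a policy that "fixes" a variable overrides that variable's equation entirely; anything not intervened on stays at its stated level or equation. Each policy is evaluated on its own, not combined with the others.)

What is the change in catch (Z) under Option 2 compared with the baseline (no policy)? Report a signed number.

Baseline:
  A = 110
  R = 53
  X = 17 − 3·110 + 6·53 = 5
  Z = -35 + 3·53 + 2·5 = 134
Option 2 (A := 52):
  A = 52
  R = 53
  X = 17 − 3·52 + 6·53 = 179
  Z = -35 + 3·53 + 2·179 = 482
Change in Z: 482 − 134 = 348

348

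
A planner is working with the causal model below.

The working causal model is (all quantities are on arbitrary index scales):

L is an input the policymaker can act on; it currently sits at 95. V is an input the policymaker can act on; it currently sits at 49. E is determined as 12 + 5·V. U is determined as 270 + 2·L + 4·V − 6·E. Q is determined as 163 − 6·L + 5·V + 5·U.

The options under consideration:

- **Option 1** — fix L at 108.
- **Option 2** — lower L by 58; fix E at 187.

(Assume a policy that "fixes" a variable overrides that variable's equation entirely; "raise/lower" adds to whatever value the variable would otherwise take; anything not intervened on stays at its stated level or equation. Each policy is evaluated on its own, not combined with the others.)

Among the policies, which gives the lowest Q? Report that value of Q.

Option 1 (L := 108):
  L = 108
  V = 49
  E = 12 + 5·49 = 257
  U = 270 + 2·108 + 4·49 − 6·257 = -860
  Q = 163 − 6·108 + 5·49 + 5·(-860) = -4540
Option 2 (L − 58, E := 187):
  L = 95 − 58 = 37
  V = 49
  E = 187
  U = 270 + 2·37 + 4·49 − 6·187 = -582
  Q = 163 − 6·37 + 5·49 + 5·(-582) = -2724
Comparing — Option 1: Q=-4540, Option 2: Q=-2724. Lowest is -4540 (Option 1).

-4540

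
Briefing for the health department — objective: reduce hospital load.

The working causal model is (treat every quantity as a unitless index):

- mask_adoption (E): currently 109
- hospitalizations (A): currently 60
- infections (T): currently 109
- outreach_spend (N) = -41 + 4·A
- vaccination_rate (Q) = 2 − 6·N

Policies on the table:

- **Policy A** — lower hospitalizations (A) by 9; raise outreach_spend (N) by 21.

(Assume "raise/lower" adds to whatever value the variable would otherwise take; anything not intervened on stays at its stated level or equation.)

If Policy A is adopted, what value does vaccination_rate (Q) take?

-1102

Policy A (A − 9, N + 21):
  A = 60 − 9 = 51
  N = -41 + 4·51 (+21 from intervention) = 184
  Q = 2 − 6·184 = -1102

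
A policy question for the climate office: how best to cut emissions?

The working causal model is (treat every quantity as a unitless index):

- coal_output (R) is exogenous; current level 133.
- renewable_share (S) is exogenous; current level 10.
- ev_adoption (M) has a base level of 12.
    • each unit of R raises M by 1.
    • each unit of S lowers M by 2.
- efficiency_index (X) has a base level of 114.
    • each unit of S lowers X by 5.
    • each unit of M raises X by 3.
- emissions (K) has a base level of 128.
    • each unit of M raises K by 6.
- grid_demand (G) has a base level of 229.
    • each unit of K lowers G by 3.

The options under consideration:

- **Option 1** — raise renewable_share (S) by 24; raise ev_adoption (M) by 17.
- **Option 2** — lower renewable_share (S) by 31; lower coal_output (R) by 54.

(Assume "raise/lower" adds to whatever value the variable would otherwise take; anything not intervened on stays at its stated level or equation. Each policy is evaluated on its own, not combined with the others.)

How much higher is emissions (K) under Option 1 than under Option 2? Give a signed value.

-234

Option 1 (S + 24, M + 17):
  R = 133
  S = 10 + 24 = 34
  M = 12 + 133 − 2·34 (+17 from intervention) = 94
  K = 128 + 6·94 = 692
Option 2 (S − 31, R − 54):
  R = 133 − 54 = 79
  S = 10 − 31 = -21
  M = 12 + 79 − 2·(-21) = 133
  K = 128 + 6·133 = 926
K: 692 − 926 = -234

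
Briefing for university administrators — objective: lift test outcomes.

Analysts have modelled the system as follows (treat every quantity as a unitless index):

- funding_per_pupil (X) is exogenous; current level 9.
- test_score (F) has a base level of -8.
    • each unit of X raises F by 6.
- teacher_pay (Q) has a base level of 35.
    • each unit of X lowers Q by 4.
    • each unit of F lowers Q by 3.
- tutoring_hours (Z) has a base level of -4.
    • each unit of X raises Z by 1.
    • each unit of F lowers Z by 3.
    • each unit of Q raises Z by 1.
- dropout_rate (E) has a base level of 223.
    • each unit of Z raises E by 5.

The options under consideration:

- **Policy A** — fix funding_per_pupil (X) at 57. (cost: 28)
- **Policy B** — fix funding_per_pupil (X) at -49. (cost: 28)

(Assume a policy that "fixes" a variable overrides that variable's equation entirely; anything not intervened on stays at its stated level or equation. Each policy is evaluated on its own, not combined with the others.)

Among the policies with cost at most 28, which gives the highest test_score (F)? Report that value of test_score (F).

334

Policy A (X := 57):
  X = 57
  F = -8 + 6·57 = 334
Policy B (X := -49):
  X = -49
  F = -8 + 6·(-49) = -302
Comparing — Policy A: F=334, Policy B: F=-302. Highest is 334 (Policy A).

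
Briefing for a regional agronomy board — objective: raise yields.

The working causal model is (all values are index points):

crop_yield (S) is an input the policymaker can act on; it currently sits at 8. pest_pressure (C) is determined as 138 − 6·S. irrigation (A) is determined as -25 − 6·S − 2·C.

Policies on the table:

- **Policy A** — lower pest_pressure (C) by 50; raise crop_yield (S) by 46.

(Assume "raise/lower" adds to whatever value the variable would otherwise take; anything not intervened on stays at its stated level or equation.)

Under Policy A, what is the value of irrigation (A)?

Policy A (C − 50, S + 46):
  S = 8 + 46 = 54
  C = 138 − 6·54 (−50 from intervention) = -236
  A = -25 − 6·54 − 2·(-236) = 123

123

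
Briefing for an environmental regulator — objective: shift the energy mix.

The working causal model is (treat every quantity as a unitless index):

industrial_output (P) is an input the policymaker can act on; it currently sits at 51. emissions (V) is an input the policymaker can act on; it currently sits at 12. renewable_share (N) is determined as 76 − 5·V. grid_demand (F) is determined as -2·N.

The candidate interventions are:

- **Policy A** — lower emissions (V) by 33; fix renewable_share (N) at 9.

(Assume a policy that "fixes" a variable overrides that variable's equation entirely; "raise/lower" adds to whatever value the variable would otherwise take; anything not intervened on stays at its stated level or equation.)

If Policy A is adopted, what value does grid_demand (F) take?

-18

Policy A (V − 33, N := 9):
  V = 12 − 33 = -21
  N = 9
  F = 0 − 2·9 = -18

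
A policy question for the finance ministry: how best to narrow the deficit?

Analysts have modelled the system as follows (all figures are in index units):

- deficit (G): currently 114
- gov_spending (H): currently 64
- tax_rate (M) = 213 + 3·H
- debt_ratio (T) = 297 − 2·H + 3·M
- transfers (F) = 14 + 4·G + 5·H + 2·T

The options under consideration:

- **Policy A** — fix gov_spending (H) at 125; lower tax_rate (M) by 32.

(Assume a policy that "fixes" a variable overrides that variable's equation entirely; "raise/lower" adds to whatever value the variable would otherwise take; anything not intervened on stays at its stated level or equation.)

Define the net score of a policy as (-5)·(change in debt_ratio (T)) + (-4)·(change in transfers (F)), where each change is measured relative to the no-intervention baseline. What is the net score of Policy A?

-5523

Baseline:
  G = 114
  H = 64
  M = 213 + 3·64 = 405
  T = 297 − 2·64 + 3·405 = 1384
  F = 14 + 4·114 + 5·64 + 2·1384 = 3558
Policy A (H := 125, M − 32):
  G = 114
  H = 125
  M = 213 + 3·125 (−32 from intervention) = 556
  T = 297 − 2·125 + 3·556 = 1715
  F = 14 + 4·114 + 5·125 + 2·1715 = 4525
ΔT = 1715 − 1384 = 331; ΔF = 4525 − 3558 = 967
Score = (-5)·331 + (-4)·967 = -5523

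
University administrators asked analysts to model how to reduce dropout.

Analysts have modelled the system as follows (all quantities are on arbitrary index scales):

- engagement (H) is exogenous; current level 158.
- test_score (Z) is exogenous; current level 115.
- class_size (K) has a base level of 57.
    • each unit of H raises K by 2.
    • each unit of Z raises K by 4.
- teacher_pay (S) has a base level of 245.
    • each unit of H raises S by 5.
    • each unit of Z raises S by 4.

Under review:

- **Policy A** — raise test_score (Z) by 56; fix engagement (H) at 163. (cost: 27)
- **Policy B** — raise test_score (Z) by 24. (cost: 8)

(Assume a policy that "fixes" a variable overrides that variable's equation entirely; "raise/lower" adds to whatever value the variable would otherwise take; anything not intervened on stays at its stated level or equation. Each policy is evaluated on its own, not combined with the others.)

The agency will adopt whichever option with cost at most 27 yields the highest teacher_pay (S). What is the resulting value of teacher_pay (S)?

1744

Policy A (Z + 56, H := 163):
  H = 163
  Z = 115 + 56 = 171
  S = 245 + 5·163 + 4·171 = 1744
Policy B (Z + 24):
  H = 158
  Z = 115 + 24 = 139
  S = 245 + 5·158 + 4·139 = 1591
Comparing — Policy A: S=1744, Policy B: S=1591. Highest is 1744 (Policy A).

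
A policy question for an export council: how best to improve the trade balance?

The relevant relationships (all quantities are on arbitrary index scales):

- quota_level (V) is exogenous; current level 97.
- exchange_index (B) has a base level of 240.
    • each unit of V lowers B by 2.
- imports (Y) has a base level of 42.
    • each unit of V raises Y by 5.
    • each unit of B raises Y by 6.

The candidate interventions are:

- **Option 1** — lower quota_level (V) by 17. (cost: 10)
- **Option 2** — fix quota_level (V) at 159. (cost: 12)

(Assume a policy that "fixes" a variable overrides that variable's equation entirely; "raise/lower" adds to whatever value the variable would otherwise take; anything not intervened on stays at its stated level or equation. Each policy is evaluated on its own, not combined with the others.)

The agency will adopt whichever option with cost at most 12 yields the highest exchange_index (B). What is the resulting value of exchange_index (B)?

Option 1 (V − 17):
  V = 97 − 17 = 80
  B = 240 − 2·80 = 80
Option 2 (V := 159):
  V = 159
  B = 240 − 2·159 = -78
Comparing — Option 1: B=80, Option 2: B=-78. Highest is 80 (Option 1).

80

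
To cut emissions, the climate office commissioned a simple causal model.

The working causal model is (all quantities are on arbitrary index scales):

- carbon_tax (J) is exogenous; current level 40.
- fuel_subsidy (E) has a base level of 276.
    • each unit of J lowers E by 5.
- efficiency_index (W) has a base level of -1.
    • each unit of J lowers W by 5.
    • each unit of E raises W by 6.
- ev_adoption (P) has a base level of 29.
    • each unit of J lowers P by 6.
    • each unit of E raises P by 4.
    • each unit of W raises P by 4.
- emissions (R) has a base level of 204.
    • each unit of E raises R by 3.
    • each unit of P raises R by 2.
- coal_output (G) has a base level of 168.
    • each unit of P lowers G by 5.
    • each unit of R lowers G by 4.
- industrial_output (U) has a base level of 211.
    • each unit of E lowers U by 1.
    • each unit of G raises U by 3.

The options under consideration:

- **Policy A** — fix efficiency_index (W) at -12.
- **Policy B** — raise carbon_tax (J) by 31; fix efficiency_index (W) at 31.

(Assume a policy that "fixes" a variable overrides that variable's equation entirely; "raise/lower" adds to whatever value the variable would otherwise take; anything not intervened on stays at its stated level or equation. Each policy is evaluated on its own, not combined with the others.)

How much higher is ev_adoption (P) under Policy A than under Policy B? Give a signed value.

Policy A (W := -12):
  J = 40
  E = 276 − 5·40 = 76
  W = -12
  P = 29 − 6·40 + 4·76 + 4·(-12) = 45
Policy B (J + 31, W := 31):
  J = 40 + 31 = 71
  E = 276 − 5·71 = -79
  W = 31
  P = 29 − 6·71 + 4·(-79) + 4·31 = -589
P: 45 − (-589) = 634

634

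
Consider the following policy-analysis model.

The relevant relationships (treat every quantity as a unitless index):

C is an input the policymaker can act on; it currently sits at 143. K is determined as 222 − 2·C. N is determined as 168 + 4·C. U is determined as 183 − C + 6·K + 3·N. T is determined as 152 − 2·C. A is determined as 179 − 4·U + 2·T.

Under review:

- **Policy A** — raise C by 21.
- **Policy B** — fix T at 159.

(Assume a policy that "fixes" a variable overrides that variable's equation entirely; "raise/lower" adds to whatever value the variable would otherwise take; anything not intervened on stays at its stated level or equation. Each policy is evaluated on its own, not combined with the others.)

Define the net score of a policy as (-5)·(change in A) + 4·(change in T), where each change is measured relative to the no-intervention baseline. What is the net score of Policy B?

Baseline:
  C = 143
  K = 222 − 2·143 = -64
  N = 168 + 4·143 = 740
  U = 183 − 143 + 6·(-64) + 3·740 = 1876
  T = 152 − 2·143 = -134
  A = 179 − 4·1876 + 2·(-134) = -7593
Policy B (T := 159):
  C = 143
  K = 222 − 2·143 = -64
  N = 168 + 4·143 = 740
  U = 183 − 143 + 6·(-64) + 3·740 = 1876
  T = 159
  A = 179 − 4·1876 + 2·159 = -7007
ΔA = -7007 − (-7593) = 586; ΔT = 159 − (-134) = 293
Score = (-5)·586 + 4·293 = -1758

-1758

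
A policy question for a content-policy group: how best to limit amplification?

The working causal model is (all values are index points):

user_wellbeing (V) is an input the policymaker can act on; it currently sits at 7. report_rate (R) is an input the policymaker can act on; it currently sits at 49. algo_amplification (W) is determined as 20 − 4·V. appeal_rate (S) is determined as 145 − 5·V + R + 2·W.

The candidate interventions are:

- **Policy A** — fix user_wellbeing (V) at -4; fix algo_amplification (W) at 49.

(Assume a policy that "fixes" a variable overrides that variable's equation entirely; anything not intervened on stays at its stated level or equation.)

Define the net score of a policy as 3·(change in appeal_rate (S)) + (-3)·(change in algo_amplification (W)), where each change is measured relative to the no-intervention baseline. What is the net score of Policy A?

336

Baseline:
  V = 7
  R = 49
  W = 20 − 4·7 = -8
  S = 145 − 5·7 + 49 + 2·(-8) = 143
Policy A (V := -4, W := 49):
  V = -4
  R = 49
  W = 49
  S = 145 − 5·(-4) + 49 + 2·49 = 312
ΔS = 312 − 143 = 169; ΔW = 49 − (-8) = 57
Score = 3·169 + (-3)·57 = 336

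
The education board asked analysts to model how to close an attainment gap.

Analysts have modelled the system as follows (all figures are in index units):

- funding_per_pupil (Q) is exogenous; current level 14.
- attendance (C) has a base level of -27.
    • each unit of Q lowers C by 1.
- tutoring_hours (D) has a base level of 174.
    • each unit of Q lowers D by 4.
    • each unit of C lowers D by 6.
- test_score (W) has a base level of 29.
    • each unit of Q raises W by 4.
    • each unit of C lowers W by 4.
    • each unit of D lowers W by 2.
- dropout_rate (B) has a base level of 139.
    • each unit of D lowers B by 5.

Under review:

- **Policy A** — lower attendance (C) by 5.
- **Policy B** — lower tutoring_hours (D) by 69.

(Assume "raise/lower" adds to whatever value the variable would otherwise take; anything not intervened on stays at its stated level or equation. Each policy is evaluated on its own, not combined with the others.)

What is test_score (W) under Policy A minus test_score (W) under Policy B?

-178

Policy A (C − 5):
  Q = 14
  C = -27 − 14 (−5 from intervention) = -46
  D = 174 − 4·14 − 6·(-46) = 394
  W = 29 + 4·14 − 4·(-46) − 2·394 = -519
Policy B (D − 69):
  Q = 14
  C = -27 − 14 = -41
  D = 174 − 4·14 − 6·(-41) (−69 from intervention) = 295
  W = 29 + 4·14 − 4·(-41) − 2·295 = -341
W: -519 − (-341) = -178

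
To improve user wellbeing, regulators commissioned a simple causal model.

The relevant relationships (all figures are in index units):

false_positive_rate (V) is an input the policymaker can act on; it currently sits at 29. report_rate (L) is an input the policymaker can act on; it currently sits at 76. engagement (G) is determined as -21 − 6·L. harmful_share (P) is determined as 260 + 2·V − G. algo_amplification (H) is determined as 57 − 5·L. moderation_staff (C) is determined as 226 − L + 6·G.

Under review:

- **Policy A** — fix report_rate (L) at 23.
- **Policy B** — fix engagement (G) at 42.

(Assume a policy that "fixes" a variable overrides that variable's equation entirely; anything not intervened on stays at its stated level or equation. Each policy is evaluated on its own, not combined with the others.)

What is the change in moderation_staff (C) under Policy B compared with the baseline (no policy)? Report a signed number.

3114

Baseline:
  L = 76
  G = -21 − 6·76 = -477
  C = 226 − 76 + 6·(-477) = -2712
Policy B (G := 42):
  L = 76
  G = 42
  C = 226 − 76 + 6·42 = 402
Change in C: 402 − (-2712) = 3114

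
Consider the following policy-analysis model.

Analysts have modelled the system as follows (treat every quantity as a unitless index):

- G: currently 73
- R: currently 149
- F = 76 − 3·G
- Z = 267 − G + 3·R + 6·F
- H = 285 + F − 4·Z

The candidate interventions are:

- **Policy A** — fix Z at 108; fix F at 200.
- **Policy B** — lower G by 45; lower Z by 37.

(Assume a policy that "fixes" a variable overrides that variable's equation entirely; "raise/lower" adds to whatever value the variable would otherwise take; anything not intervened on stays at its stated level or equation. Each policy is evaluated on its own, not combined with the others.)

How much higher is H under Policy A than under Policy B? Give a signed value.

2180

Policy A (Z := 108, F := 200):
  G = 73
  R = 149
  F = 200
  Z = 108
  H = 285 + 200 − 4·108 = 53
Policy B (G − 45, Z − 37):
  G = 73 − 45 = 28
  R = 149
  F = 76 − 3·28 = -8
  Z = 267 − 28 + 3·149 + 6·(-8) (−37 from intervention) = 601
  H = 285 + (-8) − 4·601 = -2127
H: 53 − (-2127) = 2180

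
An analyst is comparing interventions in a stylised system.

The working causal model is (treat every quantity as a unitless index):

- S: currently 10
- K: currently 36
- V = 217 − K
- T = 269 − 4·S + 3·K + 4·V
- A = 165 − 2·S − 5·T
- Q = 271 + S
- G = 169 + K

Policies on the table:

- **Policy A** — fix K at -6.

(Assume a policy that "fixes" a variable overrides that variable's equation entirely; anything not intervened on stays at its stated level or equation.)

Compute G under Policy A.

163

Policy A (K := -6):
  K = -6
  G = 169 + (-6) = 163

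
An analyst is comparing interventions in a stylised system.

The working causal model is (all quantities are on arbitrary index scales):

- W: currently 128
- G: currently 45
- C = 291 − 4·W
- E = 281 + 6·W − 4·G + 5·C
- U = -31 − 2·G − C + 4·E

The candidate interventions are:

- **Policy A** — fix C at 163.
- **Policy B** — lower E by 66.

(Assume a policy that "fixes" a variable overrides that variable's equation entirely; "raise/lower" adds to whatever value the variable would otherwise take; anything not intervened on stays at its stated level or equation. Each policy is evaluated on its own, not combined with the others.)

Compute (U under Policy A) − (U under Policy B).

Policy A (C := 163):
  W = 128
  G = 45
  C = 163
  E = 281 + 6·128 − 4·45 + 5·163 = 1684
  U = -31 − 2·45 − 163 + 4·1684 = 6452
Policy B (E − 66):
  W = 128
  G = 45
  C = 291 − 4·128 = -221
  E = 281 + 6·128 − 4·45 + 5·(-221) (−66 from intervention) = -302
  U = -31 − 2·45 − (-221) + 4·(-302) = -1108
U: 6452 − (-1108) = 7560

7560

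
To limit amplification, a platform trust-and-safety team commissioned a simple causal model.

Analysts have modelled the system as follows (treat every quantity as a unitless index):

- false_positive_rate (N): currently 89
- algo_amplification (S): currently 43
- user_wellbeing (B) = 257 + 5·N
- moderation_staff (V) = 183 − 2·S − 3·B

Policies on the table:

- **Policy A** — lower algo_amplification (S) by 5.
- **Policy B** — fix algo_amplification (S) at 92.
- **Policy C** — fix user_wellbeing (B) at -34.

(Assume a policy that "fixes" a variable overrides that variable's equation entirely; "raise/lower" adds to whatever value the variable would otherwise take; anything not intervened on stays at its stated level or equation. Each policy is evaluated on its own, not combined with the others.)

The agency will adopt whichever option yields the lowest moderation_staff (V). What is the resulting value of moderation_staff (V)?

-2107

Policy A (S − 5):
  N = 89
  S = 43 − 5 = 38
  B = 257 + 5·89 = 702
  V = 183 − 2·38 − 3·702 = -1999
Policy B (S := 92):
  N = 89
  S = 92
  B = 257 + 5·89 = 702
  V = 183 − 2·92 − 3·702 = -2107
Policy C (B := -34):
  N = 89
  S = 43
  B = -34
  V = 183 − 2·43 − 3·(-34) = 199
Comparing — Policy A: V=-1999, Policy B: V=-2107, Policy C: V=199. Lowest is -2107 (Policy B).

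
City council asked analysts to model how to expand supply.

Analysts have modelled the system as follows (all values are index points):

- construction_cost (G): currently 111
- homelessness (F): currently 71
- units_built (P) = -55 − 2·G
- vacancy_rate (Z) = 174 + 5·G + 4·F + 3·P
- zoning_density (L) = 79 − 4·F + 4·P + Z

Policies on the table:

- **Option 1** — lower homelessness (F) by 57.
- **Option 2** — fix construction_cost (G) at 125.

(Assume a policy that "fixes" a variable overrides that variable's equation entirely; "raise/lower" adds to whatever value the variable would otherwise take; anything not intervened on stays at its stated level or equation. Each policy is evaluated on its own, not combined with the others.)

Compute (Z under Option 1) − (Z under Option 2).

-214

Option 1 (F − 57):
  G = 111
  F = 71 − 57 = 14
  P = -55 − 2·111 = -277
  Z = 174 + 5·111 + 4·14 + 3·(-277) = -46
Option 2 (G := 125):
  G = 125
  F = 71
  P = -55 − 2·125 = -305
  Z = 174 + 5·125 + 4·71 + 3·(-305) = 168
Z: -46 − 168 = -214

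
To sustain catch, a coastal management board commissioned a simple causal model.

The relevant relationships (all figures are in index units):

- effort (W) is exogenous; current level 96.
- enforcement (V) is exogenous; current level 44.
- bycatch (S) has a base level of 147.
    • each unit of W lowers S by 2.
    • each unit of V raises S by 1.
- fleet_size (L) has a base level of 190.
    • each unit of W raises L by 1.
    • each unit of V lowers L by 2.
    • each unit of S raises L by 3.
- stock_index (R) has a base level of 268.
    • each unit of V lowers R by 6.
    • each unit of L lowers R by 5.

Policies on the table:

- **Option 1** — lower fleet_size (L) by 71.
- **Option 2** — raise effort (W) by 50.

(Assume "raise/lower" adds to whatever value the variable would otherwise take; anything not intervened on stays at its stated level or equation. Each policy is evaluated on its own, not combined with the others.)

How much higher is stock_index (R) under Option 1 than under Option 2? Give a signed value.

-895

Option 1 (L − 71):
  W = 96
  V = 44
  S = 147 − 2·96 + 44 = -1
  L = 190 + 96 − 2·44 + 3·(-1) (−71 from intervention) = 124
  R = 268 − 6·44 − 5·124 = -616
Option 2 (W + 50):
  W = 96 + 50 = 146
  V = 44
  S = 147 − 2·146 + 44 = -101
  L = 190 + 146 − 2·44 + 3·(-101) = -55
  R = 268 − 6·44 − 5·(-55) = 279
R: -616 − 279 = -895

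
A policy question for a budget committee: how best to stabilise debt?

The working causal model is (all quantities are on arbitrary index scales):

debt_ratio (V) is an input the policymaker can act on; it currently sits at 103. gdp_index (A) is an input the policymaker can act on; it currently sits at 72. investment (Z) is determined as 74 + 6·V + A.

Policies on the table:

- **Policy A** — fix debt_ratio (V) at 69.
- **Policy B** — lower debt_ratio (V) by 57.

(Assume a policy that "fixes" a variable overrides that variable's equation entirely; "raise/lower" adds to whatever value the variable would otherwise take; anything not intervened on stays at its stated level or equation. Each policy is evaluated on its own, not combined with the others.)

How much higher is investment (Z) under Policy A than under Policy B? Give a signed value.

Policy A (V := 69):
  V = 69
  A = 72
  Z = 74 + 6·69 + 72 = 560
Policy B (V − 57):
  V = 103 − 57 = 46
  A = 72
  Z = 74 + 6·46 + 72 = 422
Z: 560 − 422 = 138

138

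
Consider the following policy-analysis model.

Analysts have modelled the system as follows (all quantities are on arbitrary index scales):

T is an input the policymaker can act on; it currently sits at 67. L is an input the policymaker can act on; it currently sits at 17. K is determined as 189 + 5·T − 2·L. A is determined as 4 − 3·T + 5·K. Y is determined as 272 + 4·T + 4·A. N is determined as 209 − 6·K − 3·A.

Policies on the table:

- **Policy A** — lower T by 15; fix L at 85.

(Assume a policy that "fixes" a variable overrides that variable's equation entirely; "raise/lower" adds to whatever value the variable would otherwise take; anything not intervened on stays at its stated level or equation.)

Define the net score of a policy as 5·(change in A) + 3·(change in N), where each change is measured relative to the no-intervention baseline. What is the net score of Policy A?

7838

Baseline:
  T = 67
  L = 17
  K = 189 + 5·67 − 2·17 = 490
  A = 4 − 3·67 + 5·490 = 2253
  N = 209 − 6·490 − 3·2253 = -9490
Policy A (T − 15, L := 85):
  T = 67 − 15 = 52
  L = 85
  K = 189 + 5·52 − 2·85 = 279
  A = 4 − 3·52 + 5·279 = 1243
  N = 209 − 6·279 − 3·1243 = -5194
ΔA = 1243 − 2253 = -1010; ΔN = -5194 − (-9490) = 4296
Score = 5·(-1010) + 3·4296 = 7838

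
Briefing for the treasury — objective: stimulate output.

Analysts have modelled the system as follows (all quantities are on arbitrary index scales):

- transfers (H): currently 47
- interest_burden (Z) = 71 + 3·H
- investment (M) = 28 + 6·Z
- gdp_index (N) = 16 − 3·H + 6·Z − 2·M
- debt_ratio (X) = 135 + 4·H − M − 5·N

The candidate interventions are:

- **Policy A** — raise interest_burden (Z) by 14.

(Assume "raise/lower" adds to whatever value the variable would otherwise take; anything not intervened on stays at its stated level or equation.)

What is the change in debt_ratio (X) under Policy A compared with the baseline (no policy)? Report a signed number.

Baseline:
  H = 47
  Z = 71 + 3·47 = 212
  M = 28 + 6·212 = 1300
  N = 16 − 3·47 + 6·212 − 2·1300 = -1453
  X = 135 + 4·47 − 1300 − 5·(-1453) = 6288
Policy A (Z + 14):
  H = 47
  Z = 71 + 3·47 (+14 from intervention) = 226
  M = 28 + 6·226 = 1384
  N = 16 − 3·47 + 6·226 − 2·1384 = -1537
  X = 135 + 4·47 − 1384 − 5·(-1537) = 6624
Change in X: 6624 − 6288 = 336

336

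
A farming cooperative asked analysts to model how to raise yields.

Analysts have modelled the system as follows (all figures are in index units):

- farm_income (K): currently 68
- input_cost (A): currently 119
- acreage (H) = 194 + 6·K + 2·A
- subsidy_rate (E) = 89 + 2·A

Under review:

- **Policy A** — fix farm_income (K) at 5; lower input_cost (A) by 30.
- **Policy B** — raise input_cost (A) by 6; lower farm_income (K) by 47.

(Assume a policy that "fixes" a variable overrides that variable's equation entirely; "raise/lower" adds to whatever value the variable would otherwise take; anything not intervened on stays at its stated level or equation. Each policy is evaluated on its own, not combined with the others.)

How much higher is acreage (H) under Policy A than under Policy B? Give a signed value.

-168

Policy A (K := 5, A − 30):
  K = 5
  A = 119 − 30 = 89
  H = 194 + 6·5 + 2·89 = 402
Policy B (A + 6, K − 47):
  K = 68 − 47 = 21
  A = 119 + 6 = 125
  H = 194 + 6·21 + 2·125 = 570
H: 402 − 570 = -168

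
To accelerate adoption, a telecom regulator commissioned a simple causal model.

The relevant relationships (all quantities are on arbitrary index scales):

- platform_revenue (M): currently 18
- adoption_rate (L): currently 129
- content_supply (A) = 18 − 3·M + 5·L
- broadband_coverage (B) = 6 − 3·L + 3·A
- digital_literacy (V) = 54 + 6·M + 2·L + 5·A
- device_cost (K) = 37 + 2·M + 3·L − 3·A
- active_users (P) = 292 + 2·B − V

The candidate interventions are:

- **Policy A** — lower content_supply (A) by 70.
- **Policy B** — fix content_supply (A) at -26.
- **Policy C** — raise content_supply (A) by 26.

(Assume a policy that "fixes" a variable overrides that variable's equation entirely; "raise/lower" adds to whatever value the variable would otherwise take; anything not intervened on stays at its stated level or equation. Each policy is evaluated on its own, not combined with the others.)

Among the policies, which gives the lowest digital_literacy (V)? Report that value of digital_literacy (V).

Policy A (A − 70):
  M = 18
  L = 129
  A = 18 − 3·18 + 5·129 (−70 from intervention) = 539
  V = 54 + 6·18 + 2·129 + 5·539 = 3115
Policy B (A := -26):
  M = 18
  L = 129
  A = -26
  V = 54 + 6·18 + 2·129 + 5·(-26) = 290
Policy C (A + 26):
  M = 18
  L = 129
  A = 18 − 3·18 + 5·129 (+26 from intervention) = 635
  V = 54 + 6·18 + 2·129 + 5·635 = 3595
Comparing — Policy A: V=3115, Policy B: V=290, Policy C: V=3595. Lowest is 290 (Policy B).

290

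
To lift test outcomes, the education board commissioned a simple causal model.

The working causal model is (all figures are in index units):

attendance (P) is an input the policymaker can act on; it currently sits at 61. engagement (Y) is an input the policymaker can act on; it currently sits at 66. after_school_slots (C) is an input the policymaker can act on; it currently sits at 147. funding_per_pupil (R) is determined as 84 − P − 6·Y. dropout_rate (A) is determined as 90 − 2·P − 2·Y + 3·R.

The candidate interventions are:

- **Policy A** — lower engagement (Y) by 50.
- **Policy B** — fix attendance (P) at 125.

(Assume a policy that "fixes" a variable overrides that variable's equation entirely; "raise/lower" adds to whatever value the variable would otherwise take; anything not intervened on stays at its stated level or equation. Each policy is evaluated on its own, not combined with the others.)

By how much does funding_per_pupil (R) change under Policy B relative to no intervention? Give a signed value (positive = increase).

-64

Baseline:
  P = 61
  Y = 66
  R = 84 − 61 − 6·66 = -373
Policy B (P := 125):
  P = 125
  Y = 66
  R = 84 − 125 − 6·66 = -437
Change in R: -437 − (-373) = -64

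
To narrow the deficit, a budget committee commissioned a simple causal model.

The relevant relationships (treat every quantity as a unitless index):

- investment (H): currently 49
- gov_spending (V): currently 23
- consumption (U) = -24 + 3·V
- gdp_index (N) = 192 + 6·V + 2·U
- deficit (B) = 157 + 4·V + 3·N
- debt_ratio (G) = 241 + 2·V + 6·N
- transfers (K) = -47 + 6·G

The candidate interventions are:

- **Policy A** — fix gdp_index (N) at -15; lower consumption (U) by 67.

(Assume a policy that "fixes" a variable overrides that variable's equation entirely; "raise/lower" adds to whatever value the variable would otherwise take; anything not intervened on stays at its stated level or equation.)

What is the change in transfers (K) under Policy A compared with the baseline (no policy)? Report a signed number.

Baseline:
  V = 23
  U = -24 + 3·23 = 45
  N = 192 + 6·23 + 2·45 = 420
  G = 241 + 2·23 + 6·420 = 2807
  K = -47 + 6·2807 = 16795
Policy A (N := -15, U − 67):
  V = 23
  U = -24 + 3·23 (−67 from intervention) = -22
  N = -15
  G = 241 + 2·23 + 6·(-15) = 197
  K = -47 + 6·197 = 1135
Change in K: 1135 − 16795 = -15660

-15660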